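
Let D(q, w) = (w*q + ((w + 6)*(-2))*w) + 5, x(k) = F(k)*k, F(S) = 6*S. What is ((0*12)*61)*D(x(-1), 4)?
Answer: 0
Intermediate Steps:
x(k) = 6*k**2 (x(k) = (6*k)*k = 6*k**2)
D(q, w) = 5 + q*w + w*(-12 - 2*w) (D(q, w) = (q*w + ((6 + w)*(-2))*w) + 5 = (q*w + (-12 - 2*w)*w) + 5 = (q*w + w*(-12 - 2*w)) + 5 = 5 + q*w + w*(-12 - 2*w))
((0*12)*61)*D(x(-1), 4) = ((0*12)*61)*(5 - 12*4 - 2*4**2 + (6*(-1)**2)*4) = (0*61)*(5 - 48 - 2*16 + (6*1)*4) = 0*(5 - 48 - 32 + 6*4) = 0*(5 - 48 - 32 + 24) = 0*(-51) = 0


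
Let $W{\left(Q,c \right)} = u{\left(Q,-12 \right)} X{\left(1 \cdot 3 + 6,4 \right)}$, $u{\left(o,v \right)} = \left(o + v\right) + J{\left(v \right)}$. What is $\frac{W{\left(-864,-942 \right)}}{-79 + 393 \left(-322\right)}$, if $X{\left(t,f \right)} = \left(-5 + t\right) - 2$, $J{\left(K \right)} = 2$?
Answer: $\frac{1748}{126625} \approx 0.013805$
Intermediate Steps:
$X{\left(t,f \right)} = -7 + t$
$u{\left(o,v \right)} = 2 + o + v$ ($u{\left(o,v \right)} = \left(o + v\right) + 2 = 2 + o + v$)
$W{\left(Q,c \right)} = -20 + 2 Q$ ($W{\left(Q,c \right)} = \left(2 + Q - 12\right) \left(-7 + \left(1 \cdot 3 + 6\right)\right) = \left(-10 + Q\right) \left(-7 + \left(3 + 6\right)\right) = \left(-10 + Q\right) \left(-7 + 9\right) = \left(-10 + Q\right) 2 = -20 + 2 Q$)
$\frac{W{\left(-864,-942 \right)}}{-79 + 393 \left(-322\right)} = \frac{-20 + 2 \left(-864\right)}{-79 + 393 \left(-322\right)} = \frac{-20 - 1728}{-79 - 126546} = - \frac{1748}{-126625} = \left(-1748\right) \left(- \frac{1}{126625}\right) = \frac{1748}{126625}$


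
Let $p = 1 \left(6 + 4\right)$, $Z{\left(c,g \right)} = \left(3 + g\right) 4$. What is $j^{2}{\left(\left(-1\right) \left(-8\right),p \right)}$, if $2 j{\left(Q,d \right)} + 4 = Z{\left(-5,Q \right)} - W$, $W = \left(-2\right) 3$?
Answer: $529$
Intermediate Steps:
$Z{\left(c,g \right)} = 12 + 4 g$
$W = -6$
$p = 10$ ($p = 1 \cdot 10 = 10$)
$j{\left(Q,d \right)} = 7 + 2 Q$ ($j{\left(Q,d \right)} = -2 + \frac{\left(12 + 4 Q\right) - -6}{2} = -2 + \frac{\left(12 + 4 Q\right) + 6}{2} = -2 + \frac{18 + 4 Q}{2} = -2 + \left(9 + 2 Q\right) = 7 + 2 Q$)
$j^{2}{\left(\left(-1\right) \left(-8\right),p \right)} = \left(7 + 2 \left(\left(-1\right) \left(-8\right)\right)\right)^{2} = \left(7 + 2 \cdot 8\right)^{2} = \left(7 + 16\right)^{2} = 23^{2} = 529$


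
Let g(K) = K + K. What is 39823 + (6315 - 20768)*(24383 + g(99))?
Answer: -355229370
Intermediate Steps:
g(K) = 2*K
39823 + (6315 - 20768)*(24383 + g(99)) = 39823 + (6315 - 20768)*(24383 + 2*99) = 39823 - 14453*(24383 + 198) = 39823 - 14453*24581 = 39823 - 355269193 = -355229370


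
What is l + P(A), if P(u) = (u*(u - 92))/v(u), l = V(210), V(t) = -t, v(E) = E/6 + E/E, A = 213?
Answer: 36216/73 ≈ 496.11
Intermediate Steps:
v(E) = 1 + E/6 (v(E) = E*(1/6) + 1 = E/6 + 1 = 1 + E/6)
l = -210 (l = -1*210 = -210)
P(u) = u*(-92 + u)/(1 + u/6) (P(u) = (u*(u - 92))/(1 + u/6) = (u*(-92 + u))/(1 + u/6) = u*(-92 + u)/(1 + u/6))
l + P(A) = -210 + 6*213*(-92 + 213)/(6 + 213) = -210 + 6*213*121/219 = -210 + 6*213*(1/219)*121 = -210 + 51546/73 = 36216/73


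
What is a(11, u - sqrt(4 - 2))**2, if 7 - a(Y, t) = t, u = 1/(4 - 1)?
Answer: 418/9 + 40*sqrt(2)/3 ≈ 65.301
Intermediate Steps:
u = 1/3 ≈ 0.33333
a(Y, t) = 7 - t
a(11, u - sqrt(4 - 2))**2 = (7 - (1/3 - sqrt(4 - 2)))**2 = (7 - (1/3 - sqrt(2)))**2 = (7 + (-1/3 + sqrt(2)))**2 = (20/3 + sqrt(2))**2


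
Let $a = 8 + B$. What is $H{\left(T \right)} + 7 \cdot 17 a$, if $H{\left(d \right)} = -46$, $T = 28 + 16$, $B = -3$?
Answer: $549$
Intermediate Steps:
$a = 5$ ($a = 8 - 3 = 5$)
$T = 44$
$H{\left(T \right)} + 7 \cdot 17 a = -46 + 7 \cdot 17 \cdot 5 = -46 + 119 \cdot 5 = -46 + 595 = 549$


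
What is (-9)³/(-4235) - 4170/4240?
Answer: -1456899/1795640 ≈ -0.81135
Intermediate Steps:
(-9)³/(-4235) - 4170/4240 = -729*(-1/4235) - 4170*1/4240 = 729/4235 - 417/424 = -1456899/1795640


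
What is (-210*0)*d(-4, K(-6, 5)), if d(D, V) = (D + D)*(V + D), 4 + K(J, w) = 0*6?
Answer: 0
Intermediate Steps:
K(J, w) = -4 (K(J, w) = -4 + 0*6 = -4 + 0 = -4)
d(D, V) = 2*D*(D + V) (d(D, V) = (2*D)*(D + V) = 2*D*(D + V))
(-210*0)*d(-4, K(-6, 5)) = (-210*0)*(2*(-4)*(-4 - 4)) = 0*(2*(-4)*(-8)) = 0*64 = 0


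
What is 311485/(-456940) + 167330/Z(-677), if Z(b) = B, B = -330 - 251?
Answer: -15328148597/53096428 ≈ -288.69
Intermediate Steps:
B = -581
Z(b) = -581
311485/(-456940) + 167330/Z(-677) = 311485/(-456940) + 167330/(-581) = 311485*(-1/456940) + 167330*(-1/581) = -62297/91388 - 167330/581 = -15328148597/53096428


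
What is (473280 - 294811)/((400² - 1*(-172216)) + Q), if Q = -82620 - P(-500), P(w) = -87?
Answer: 178469/249683 ≈ 0.71478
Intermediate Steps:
Q = -82533 (Q = -82620 - 1*(-87) = -82620 + 87 = -82533)
(473280 - 294811)/((400² - 1*(-172216)) + Q) = (473280 - 294811)/((400² - 1*(-172216)) - 82533) = 178469/((160000 + 172216) - 82533) = 178469/(332216 - 82533) = 178469/249683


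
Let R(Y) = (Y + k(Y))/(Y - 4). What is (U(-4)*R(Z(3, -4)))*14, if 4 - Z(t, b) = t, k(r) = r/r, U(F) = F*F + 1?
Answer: -476/3 ≈ -158.67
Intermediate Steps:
U(F) = 1 + F**2 (U(F) = F**2 + 1 = 1 + F**2)
k(r) = 1
Z(t, b) = 4 - t
R(Y) = (1 + Y)/(-4 + Y) (R(Y) = (Y + 1)/(Y - 4) = (1 + Y)/(-4 + Y))
(U(-4)*R(Z(3, -4)))*14 = ((1 + (-4)**2)*((1 + (4 - 1*3))/(-4 + (4 - 1*3))))*14 = ((1 + 16)*((1 + (4 - 3))/(-4 + (4 - 3))))*14 = (17*((1 + 1)/(-4 + 1)))*14 = (17*(2/(-3)))*14 = (17*(-1/3*2))*14 = (17*(-2/3))*14 = -34/3*14 = -476/3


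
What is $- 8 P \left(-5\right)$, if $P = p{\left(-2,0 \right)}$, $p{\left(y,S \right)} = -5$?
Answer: $-200$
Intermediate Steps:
$P = -5$
$- 8 P \left(-5\right) = \left(-8\right) \left(-5\right) \left(-5\right) = 40 \left(-5\right) = -200$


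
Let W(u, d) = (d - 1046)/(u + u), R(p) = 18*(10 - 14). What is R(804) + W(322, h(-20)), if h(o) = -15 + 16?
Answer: -47413/644 ≈ -73.623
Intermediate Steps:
R(p) = -72 (R(p) = 18*(-4) = -72)
h(o) = 1
W(u, d) = (-1046 + d)/(2*u) (W(u, d) = (-1046 + d)/((2*u)) = (-1046 + d)*(1/(2*u)) = (-1046 + d)/(2*u))
R(804) + W(322, h(-20)) = -72 + (1/2)*(-1046 + 1)/322 = -72 + (1/2)*(1/322)*(-1045) = -72 - 1045/644 = -47413/644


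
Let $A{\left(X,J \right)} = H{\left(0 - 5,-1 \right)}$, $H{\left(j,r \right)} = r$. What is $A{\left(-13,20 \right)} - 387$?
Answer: $-388$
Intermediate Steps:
$A{\left(X,J \right)} = -1$
$A{\left(-13,20 \right)} - 387 = -1 - 387 = -388$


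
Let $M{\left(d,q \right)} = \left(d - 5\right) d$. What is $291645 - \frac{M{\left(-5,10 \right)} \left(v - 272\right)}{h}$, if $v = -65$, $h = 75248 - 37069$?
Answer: $\frac{11134731305}{38179} \approx 2.9165 \cdot 10^{5}$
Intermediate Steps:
$h = 38179$
$M{\left(d,q \right)} = d \left(-5 + d\right)$ ($M{\left(d,q \right)} = \left(-5 + d\right) d = d \left(-5 + d\right)$)
$291645 - \frac{M{\left(-5,10 \right)} \left(v - 272\right)}{h} = 291645 - \frac{- 5 \left(-5 - 5\right) \left(-65 - 272\right)}{38179} = 291645 - \left(-5\right) \left(-10\right) \left(-337\right) \frac{1}{38179} = 291645 - 50 \left(-337\right) \frac{1}{38179} = 291645 - \left(-16850\right) \frac{1}{38179} = 291645 - - \frac{16850}{38179} = 291645 + \frac{16850}{38179} = \frac{11134731305}{38179}$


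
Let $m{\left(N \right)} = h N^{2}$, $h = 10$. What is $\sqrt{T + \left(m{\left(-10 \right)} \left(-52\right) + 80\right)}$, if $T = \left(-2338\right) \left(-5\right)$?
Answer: $3 i \sqrt{4470} \approx 200.57 i$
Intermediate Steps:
$m{\left(N \right)} = 10 N^{2}$
$T = 11690$
$\sqrt{T + \left(m{\left(-10 \right)} \left(-52\right) + 80\right)} = \sqrt{11690 + \left(10 \left(-10\right)^{2} \left(-52\right) + 80\right)} = \sqrt{11690 + \left(10 \cdot 100 \left(-52\right) + 80\right)} = \sqrt{11690 + \left(1000 \left(-52\right) + 80\right)} = \sqrt{11690 + \left(-52000 + 80\right)} = \sqrt{11690 - 51920} = \sqrt{-40230} = 3 i \sqrt{4470}$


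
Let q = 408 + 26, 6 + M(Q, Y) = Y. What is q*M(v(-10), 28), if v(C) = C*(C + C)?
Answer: 9548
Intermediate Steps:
v(C) = 2*C² (v(C) = C*(2*C) = 2*C²)
M(Q, Y) = -6 + Y
q = 434
q*M(v(-10), 28) = 434*(-6 + 28) = 434*22 = 9548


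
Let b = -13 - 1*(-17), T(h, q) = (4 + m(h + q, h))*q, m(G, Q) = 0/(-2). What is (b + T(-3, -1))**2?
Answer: 0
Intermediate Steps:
m(G, Q) = 0 (m(G, Q) = 0*(-1/2) = 0)
T(h, q) = 4*q (T(h, q) = (4 + 0)*q = 4*q)
b = 4 (b = -13 + 17 = 4)
(b + T(-3, -1))**2 = (4 + 4*(-1))**2 = (4 - 4)**2 = 0**2 = 0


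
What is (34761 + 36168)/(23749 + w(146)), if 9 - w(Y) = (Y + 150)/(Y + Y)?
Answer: 5177817/1734260 ≈ 2.9856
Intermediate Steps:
w(Y) = 9 - (150 + Y)/(2*Y) (w(Y) = 9 - (Y + 150)/(Y + Y) = 9 - (150 + Y)/(2*Y))
(34761 + 36168)/(23749 + w(146)) = (34761 + 36168)/(23749 + (17/2 - 75/146)) = 70929/(23749 + (17/2 - 75*1/146)) = 70929/(23749 + (17/2 - 75/146)) = 70929/(23749 + 583/73) = 70929/(1734260/73) = 70929*(73/1734260) = 5177817/1734260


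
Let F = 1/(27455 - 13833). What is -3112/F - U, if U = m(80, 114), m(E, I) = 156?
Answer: -42391820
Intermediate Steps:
F = 1/13622 ≈ 7.3411e-5
U = 156
-3112/F - U = -3112/1/13622 - 1*156 = -3112*13622 - 156 = -42391664 - 156 = -42391820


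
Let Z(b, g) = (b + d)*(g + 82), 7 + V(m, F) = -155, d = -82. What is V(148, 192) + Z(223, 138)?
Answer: 30858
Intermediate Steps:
V(m, F) = -162 (V(m, F) = -7 - 155 = -162)
Z(b, g) = (-82 + b)*(82 + g) (Z(b, g) = (b - 82)*(g + 82) = (-82 + b)*(82 + g))
V(148, 192) + Z(223, 138) = -162 + (-6724 - 82*138 + 82*223 + 223*138) = -162 + (-6724 - 11316 + 18286 + 30774) = -162 + 31020 = 30858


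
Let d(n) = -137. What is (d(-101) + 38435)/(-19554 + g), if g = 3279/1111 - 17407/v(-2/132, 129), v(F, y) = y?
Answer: -2744415531/1410687956 ≈ -1.9454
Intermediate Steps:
g = -18916186/143319 (g = 3279/1111 - 17407/129 = -18916186/143319 ≈ -131.99)
(d(-101) + 38435)/(-19554 + g) = (-137 + 38435)/(-19554 - 18916186/143319) = 38298/(-2821375912/143319) = 38298*(-143319/2821375912) = -2744415531/1410687956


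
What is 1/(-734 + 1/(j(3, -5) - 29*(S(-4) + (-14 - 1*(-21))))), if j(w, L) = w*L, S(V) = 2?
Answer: -276/202585 ≈ -0.0013624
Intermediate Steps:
j(w, L) = L*w
1/(-734 + 1/(j(3, -5) - 29*(S(-4) + (-14 - 1*(-21))))) = 1/(-734 + 1/(-5*3 - 29*(2 + (-14 - 1*(-21))))) = 1/(-734 + 1/(-15 - 29*(2 + (-14 + 21)))) = 1/(-734 + 1/(-15 - 29*(2 + 7))) = 1/(-734 + 1/(-15 - 29*9)) = 1/(-734 + 1/(-15 - 261)) = 1/(-734 + 1/(-276)) = 1/(-734 - 1/276) = 1/(-202585/276) = -276/202585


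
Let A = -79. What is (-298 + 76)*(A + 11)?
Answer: 15096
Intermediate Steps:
(-298 + 76)*(A + 11) = (-298 + 76)*(-79 + 11) = -222*(-68) = 15096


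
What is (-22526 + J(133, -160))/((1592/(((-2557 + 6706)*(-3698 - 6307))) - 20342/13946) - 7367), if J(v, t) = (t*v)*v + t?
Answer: 412896027284731755/1066416482508103 ≈ 387.18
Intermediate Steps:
J(v, t) = t + t*v**2 (J(v, t) = t*v**2 + t = t + t*v**2)
(-22526 + J(133, -160))/((1592/(((-2557 + 6706)*(-3698 - 6307))) - 20342/13946) - 7367) = (-22526 - 160*(1 + 133**2))/((1592/(((-2557 + 6706)*(-3698 - 6307))) - 20342/13946) - 7367) = (-22526 - 160*(1 + 17689))/((1592/((4149*(-10005))) - 20342*1/13946) - 7367) = (-22526 - 160*17690)/((1592/(-41510745) - 10171/6973) - 7367) = (-22526 - 2830400)/((1592*(-1/41510745) - 10171/6973) - 7367) = -2852926/((-1592/41510745 - 10171/6973) - 7367) = -2852926/(-422216888411/289454424885 - 7367) = -2852926/(-2132832965016206/289454424885) = -2852926*(-289454424885/2132832965016206) = 412896027284731755/1066416482508103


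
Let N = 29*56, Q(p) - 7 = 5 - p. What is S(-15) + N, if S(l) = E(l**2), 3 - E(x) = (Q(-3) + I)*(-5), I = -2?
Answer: 1692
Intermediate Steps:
Q(p) = 12 - p (Q(p) = 7 + (5 - p) = 12 - p)
N = 1624
E(x) = 68 (E(x) = 3 - ((12 - 1*(-3)) - 2)*(-5) = 3 - ((12 + 3) - 2)*(-5) = 3 - (15 - 2)*(-5) = 3 - 13*(-5) = 3 - 1*(-65) = 3 + 65 = 68)
S(l) = 68
S(-15) + N = 68 + 1624 = 1692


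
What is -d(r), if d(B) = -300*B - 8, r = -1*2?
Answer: -592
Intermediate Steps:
r = -2
d(B) = -8 - 300*B
-d(r) = -(-8 - 300*(-2)) = -(-8 + 600) = -1*592 = -592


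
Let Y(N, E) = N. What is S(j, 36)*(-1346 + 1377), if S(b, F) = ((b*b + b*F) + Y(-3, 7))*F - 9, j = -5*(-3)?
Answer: 850113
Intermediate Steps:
j = 15
S(b, F) = -9 + F*(-3 + b² + F*b) (S(b, F) = ((b*b + b*F) - 3)*F - 9 = ((b² + F*b) - 3)*F - 9 = (-3 + b² + F*b)*F - 9 = F*(-3 + b² + F*b) - 9 = -9 + F*(-3 + b² + F*b))
S(j, 36)*(-1346 + 1377) = (-9 - 3*36 + 36*15² + 15*36²)*(-1346 + 1377) = (-9 - 108 + 36*225 + 15*1296)*31 = (-9 - 108 + 8100 + 19440)*31 = 27423*31 = 850113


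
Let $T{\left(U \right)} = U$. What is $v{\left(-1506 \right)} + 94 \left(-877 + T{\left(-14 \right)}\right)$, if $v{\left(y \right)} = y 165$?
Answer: $-332244$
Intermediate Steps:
$v{\left(y \right)} = 165 y$
$v{\left(-1506 \right)} + 94 \left(-877 + T{\left(-14 \right)}\right) = 165 \left(-1506\right) + 94 \left(-877 - 14\right) = -248490 + 94 \left(-891\right) = -248490 - 83754 = -332244$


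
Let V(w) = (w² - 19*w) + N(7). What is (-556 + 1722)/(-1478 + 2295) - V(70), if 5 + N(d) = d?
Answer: -2917158/817 ≈ -3570.6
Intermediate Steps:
N(d) = -5 + d
V(w) = 2 + w² - 19*w (V(w) = (w² - 19*w) + (-5 + 7) = (w² - 19*w) + 2 = 2 + w² - 19*w)
(-556 + 1722)/(-1478 + 2295) - V(70) = (-556 + 1722)/(-1478 + 2295) - (2 + 70² - 19*70) = 1166/817 - (2 + 4900 - 1330) = 1166*(1/817) - 1*3572 = 1166/817 - 3572 = -2917158/817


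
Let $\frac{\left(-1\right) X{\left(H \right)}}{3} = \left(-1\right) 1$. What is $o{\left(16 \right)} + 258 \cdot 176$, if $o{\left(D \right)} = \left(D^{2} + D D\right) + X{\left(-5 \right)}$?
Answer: $45923$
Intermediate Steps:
$X{\left(H \right)} = 3$ ($X{\left(H \right)} = - 3 \left(\left(-1\right) 1\right) = \left(-3\right) \left(-1\right) = 3$)
$o{\left(D \right)} = 3 + 2 D^{2}$ ($o{\left(D \right)} = \left(D^{2} + D D\right) + 3 = \left(D^{2} + D^{2}\right) + 3 = 2 D^{2} + 3 = 3 + 2 D^{2}$)
$o{\left(16 \right)} + 258 \cdot 176 = \left(3 + 2 \cdot 16^{2}\right) + 258 \cdot 176 = \left(3 + 2 \cdot 256\right) + 45408 = \left(3 + 512\right) + 45408 = 515 + 45408 = 45923$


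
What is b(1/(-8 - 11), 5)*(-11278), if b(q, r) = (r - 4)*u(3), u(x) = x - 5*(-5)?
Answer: -315784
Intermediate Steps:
u(x) = 25 + x (u(x) = x + 25 = 25 + x)
b(q, r) = -112 + 28*r (b(q, r) = (r - 4)*(25 + 3) = (-4 + r)*28 = -112 + 28*r)
b(1/(-8 - 11), 5)*(-11278) = (-112 + 28*5)*(-11278) = (-112 + 140)*(-11278) = 28*(-11278) = -315784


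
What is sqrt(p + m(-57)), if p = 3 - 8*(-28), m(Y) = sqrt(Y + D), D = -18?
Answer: sqrt(227 + 5*I*sqrt(3)) ≈ 15.069 + 0.28735*I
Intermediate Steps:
m(Y) = sqrt(-18 + Y) (m(Y) = sqrt(Y - 18) = sqrt(-18 + Y))
p = 227 (p = 3 + 224 = 227)
sqrt(p + m(-57)) = sqrt(227 + sqrt(-18 - 57)) = sqrt(227 + sqrt(-75)) = sqrt(227 + 5*I*sqrt(3))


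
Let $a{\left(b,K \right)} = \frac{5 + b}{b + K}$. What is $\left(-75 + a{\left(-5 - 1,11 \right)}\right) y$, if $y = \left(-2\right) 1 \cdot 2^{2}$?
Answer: $\frac{3008}{5} \approx 601.6$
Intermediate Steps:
$a{\left(b,K \right)} = \frac{5 + b}{K + b}$
$y = -8$ ($y = \left(-2\right) 4 = -8$)
$\left(-75 + a{\left(-5 - 1,11 \right)}\right) y = \left(-75 + \frac{5 - 6}{11 - 6}\right) \left(-8\right) = \left(-75 + \frac{1}{5} \left(-1\right)\right) \left(-8\right) = \left(-75 - \frac{1}{5}\right) \left(-8\right) = \left(- \frac{376}{5}\right) \left(-8\right) = \frac{3008}{5}$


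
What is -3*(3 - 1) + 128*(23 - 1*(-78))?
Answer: 12922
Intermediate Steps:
-3*(3 - 1) + 128*(23 - 1*(-78)) = -3*2 + 128*(23 + 78) = -6 + 128*101 = -6 + 12928 = 12922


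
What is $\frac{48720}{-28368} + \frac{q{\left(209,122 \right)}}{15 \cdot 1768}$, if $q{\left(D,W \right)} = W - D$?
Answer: $- \frac{8989739}{5224440} \approx -1.7207$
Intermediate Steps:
$\frac{48720}{-28368} + \frac{q{\left(209,122 \right)}}{15 \cdot 1768} = \frac{48720}{-28368} + \frac{122 - 209}{15 \cdot 1768} = 48720 \left(- \frac{1}{28368}\right) + \frac{122 - 209}{26520} = - \frac{1015}{591} - \frac{29}{8840} = - \frac{8989739}{5224440}$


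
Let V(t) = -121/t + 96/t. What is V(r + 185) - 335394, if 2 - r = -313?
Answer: -6707881/20 ≈ -3.3539e+5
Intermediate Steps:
r = 315 (r = 2 - 1*(-313) = 2 + 313 = 315)
V(t) = -25/t
V(r + 185) - 335394 = -25/(315 + 185) - 335394 = -25/500 - 335394 = -25*1/500 - 335394 = -1/20 - 335394 = -6707881/20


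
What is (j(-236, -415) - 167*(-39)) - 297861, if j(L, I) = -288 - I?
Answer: -291221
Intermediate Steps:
(j(-236, -415) - 167*(-39)) - 297861 = ((-288 - 1*(-415)) - 167*(-39)) - 297861 = ((-288 + 415) + 6513) - 297861 = (127 + 6513) - 297861 = 6640 - 297861 = -291221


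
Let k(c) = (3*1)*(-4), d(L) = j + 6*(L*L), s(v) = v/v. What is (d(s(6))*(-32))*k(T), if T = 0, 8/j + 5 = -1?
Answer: 1792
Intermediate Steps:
s(v) = 1
j = -4/3 (j = 8/(-5 - 1) = 8/(-6) = 8*(-⅙) = -4/3 ≈ -1.3333)
d(L) = -4/3 + 6*L² (d(L) = -4/3 + 6*(L*L) = -4/3 + 6*L²)
k(c) = -12 (k(c) = 3*(-4) = -12)
(d(s(6))*(-32))*k(T) = ((-4/3 + 6*1²)*(-32))*(-12) = ((-4/3 + 6*1)*(-32))*(-12) = ((-4/3 + 6)*(-32))*(-12) = ((14/3)*(-32))*(-12) = -448/3*(-12) = 1792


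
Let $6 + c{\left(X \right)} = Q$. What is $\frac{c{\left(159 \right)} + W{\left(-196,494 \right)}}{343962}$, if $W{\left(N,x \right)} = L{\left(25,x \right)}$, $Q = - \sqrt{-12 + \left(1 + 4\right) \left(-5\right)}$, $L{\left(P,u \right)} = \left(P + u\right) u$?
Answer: $\frac{42730}{57327} - \frac{i \sqrt{37}}{343962} \approx 0.74537 - 1.7684 \cdot 10^{-5} i$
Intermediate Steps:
$L{\left(P,u \right)} = u \left(P + u\right)$
$Q = - i \sqrt{37}$ ($Q = - \sqrt{-12 + 5 \left(-5\right)} = - \sqrt{-12 - 25} = - \sqrt{-37} = - i \sqrt{37} \approx - 6.0828 i$)
$W{\left(N,x \right)} = x \left(25 + x\right)$
$c{\left(X \right)} = -6 - i \sqrt{37}$
$\frac{c{\left(159 \right)} + W{\left(-196,494 \right)}}{343962} = \frac{\left(-6 - i \sqrt{37}\right) + 494 \left(25 + 494\right)}{343962} = \left(\left(-6 - i \sqrt{37}\right) + 494 \cdot 519\right) \frac{1}{343962} = \left(\left(-6 - i \sqrt{37}\right) + 256386\right) \frac{1}{343962} = \left(256380 - i \sqrt{37}\right) \frac{1}{343962} = \frac{42730}{57327} - \frac{i \sqrt{37}}{343962}$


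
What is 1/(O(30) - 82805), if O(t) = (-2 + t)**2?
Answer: -1/82021 ≈ -1.2192e-5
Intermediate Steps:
1/(O(30) - 82805) = 1/((-2 + 30)**2 - 82805) = 1/(28**2 - 82805) = 1/(784 - 82805) = 1/(-82021) = -1/82021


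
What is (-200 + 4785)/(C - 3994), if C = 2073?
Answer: -4585/1921 ≈ -2.3868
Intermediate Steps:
(-200 + 4785)/(C - 3994) = (-200 + 4785)/(2073 - 3994) = 4585/(-1921) = 4585*(-1/1921) = -4585/1921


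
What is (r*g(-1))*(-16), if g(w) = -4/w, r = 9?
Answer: -576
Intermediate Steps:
(r*g(-1))*(-16) = (9*(-4/(-1)))*(-16) = (9*(-4*(-1)))*(-16) = (9*4)*(-16) = 36*(-16) = -576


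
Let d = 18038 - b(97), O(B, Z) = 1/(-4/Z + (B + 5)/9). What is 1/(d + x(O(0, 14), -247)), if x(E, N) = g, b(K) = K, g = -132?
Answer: 1/17809 ≈ 5.6151e-5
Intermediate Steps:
O(B, Z) = 1/(5/9 - 4/Z + B/9) (O(B, Z) = 1/(-4/Z + (5 + B)*(⅑)) = 1/(-4/Z + (5/9 + B/9)) = 1/(5/9 - 4/Z + B/9))
d = 17941 (d = 18038 - 1*97 = 18038 - 97 = 17941)
x(E, N) = -132
1/(d + x(O(0, 14), -247)) = 1/(17941 - 132) = 1/17809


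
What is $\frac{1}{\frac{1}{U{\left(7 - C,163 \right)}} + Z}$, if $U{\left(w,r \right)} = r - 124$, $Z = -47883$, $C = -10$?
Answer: $- \frac{39}{1867436} \approx -2.0884 \cdot 10^{-5}$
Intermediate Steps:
$U{\left(w,r \right)} = -124 + r$ ($U{\left(w,r \right)} = r - 124 = -124 + r$)
$\frac{1}{\frac{1}{U{\left(7 - C,163 \right)}} + Z} = \frac{1}{\frac{1}{-124 + 163} - 47883} = \frac{1}{\frac{1}{39} - 47883} = \frac{1}{- \frac{1867436}{39}} = - \frac{39}{1867436}$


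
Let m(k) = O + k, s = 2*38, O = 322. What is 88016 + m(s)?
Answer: 88414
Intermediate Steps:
s = 76
m(k) = 322 + k
88016 + m(s) = 88016 + (322 + 76) = 88016 + 398 = 88414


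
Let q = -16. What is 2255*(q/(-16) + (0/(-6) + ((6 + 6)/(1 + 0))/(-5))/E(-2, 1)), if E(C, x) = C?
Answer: 4961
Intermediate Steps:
2255*(q/(-16) + (0/(-6) + ((6 + 6)/(1 + 0))/(-5))/E(-2, 1)) = 2255*(-16/(-16) + (0/(-6) + ((6 + 6)/(1 + 0))/(-5))/(-2)) = 2255*(-16*(-1/16) + (0*(-⅙) + (12/1)*(-⅕))*(-½)) = 2255*(1 + (0 + (12*1)*(-⅕))*(-½)) = 2255*(1 + (0 + 12*(-⅕))*(-½)) = 2255*(1 + (0 - 12/5)*(-½)) = 2255*(1 - 12/5*(-½)) = 2255*(1 + 6/5) = 2255*(11/5) = 4961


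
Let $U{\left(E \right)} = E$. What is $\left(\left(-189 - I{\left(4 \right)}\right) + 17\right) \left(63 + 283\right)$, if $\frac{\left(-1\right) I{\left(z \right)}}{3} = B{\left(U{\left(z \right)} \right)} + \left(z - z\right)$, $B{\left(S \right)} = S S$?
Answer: $-42904$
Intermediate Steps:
$B{\left(S \right)} = S^{2}$
$I{\left(z \right)} = - 3 z^{2}$ ($I{\left(z \right)} = - 3 \left(z^{2} + \left(z - z\right)\right) = - 3 \left(z^{2} + 0\right) = - 3 z^{2}$)
$\left(\left(-189 - I{\left(4 \right)}\right) + 17\right) \left(63 + 283\right) = \left(\left(-189 - - 3 \cdot 4^{2}\right) + 17\right) \left(63 + 283\right) = \left(\left(-189 - \left(-3\right) 16\right) + 17\right) 346 = \left(\left(-189 - -48\right) + 17\right) 346 = \left(\left(-189 + 48\right) + 17\right) 346 = \left(-141 + 17\right) 346 = \left(-124\right) 346 = -42904$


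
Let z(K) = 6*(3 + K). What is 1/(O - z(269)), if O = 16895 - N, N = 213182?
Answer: -1/197919 ≈ -5.0526e-6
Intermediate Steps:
z(K) = 18 + 6*K
O = -196287 (O = 16895 - 1*213182 = 16895 - 213182 = -196287)
1/(O - z(269)) = 1/(-196287 - (18 + 6*269)) = 1/(-196287 - (18 + 1614)) = 1/(-196287 - 1*1632) = 1/(-196287 - 1632) = 1/(-197919) = -1/197919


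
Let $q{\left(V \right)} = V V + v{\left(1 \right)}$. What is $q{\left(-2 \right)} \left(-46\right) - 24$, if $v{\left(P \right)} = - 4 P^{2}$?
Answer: $-24$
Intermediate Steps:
$q{\left(V \right)} = -4 + V^{2}$ ($q{\left(V \right)} = V V - 4 \cdot 1^{2} = V^{2} - 4 = -4 + V^{2}$)
$q{\left(-2 \right)} \left(-46\right) - 24 = \left(-4 + \left(-2\right)^{2}\right) \left(-46\right) - 24 = \left(-4 + 4\right) \left(-46\right) - 24 = 0 \left(-46\right) - 24 = 0 - 24 = -24$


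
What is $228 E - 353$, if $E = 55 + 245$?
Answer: $68047$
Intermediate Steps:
$E = 300$
$228 E - 353 = 228 \cdot 300 - 353 = 68400 - 353 = 68047$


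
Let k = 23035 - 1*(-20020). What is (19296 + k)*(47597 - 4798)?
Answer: 2668560449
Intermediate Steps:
k = 43055 (k = 23035 + 20020 = 43055)
(19296 + k)*(47597 - 4798) = (19296 + 43055)*(47597 - 4798) = 62351*42799 = 2668560449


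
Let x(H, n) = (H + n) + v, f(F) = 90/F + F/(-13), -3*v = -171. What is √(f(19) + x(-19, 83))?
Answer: 2*√1895478/247 ≈ 11.148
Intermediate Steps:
v = 57 (v = -⅓*(-171) = 57)
f(F) = 90/F - F/13 (f(F) = 90/F + F*(-1/13) = 90/F - F/13)
x(H, n) = 57 + H + n (x(H, n) = (H + n) + 57 = 57 + H + n)
√(f(19) + x(-19, 83)) = √((90/19 - 1/13*19) + (57 - 19 + 83)) = √((90*(1/19) - 19/13) + 121) = √((90/19 - 19/13) + 121) = √(809/247 + 121) = √(30696/247) = 2*√1895478/247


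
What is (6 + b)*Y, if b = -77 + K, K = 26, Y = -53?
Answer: 2385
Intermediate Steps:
b = -51 (b = -77 + 26 = -51)
(6 + b)*Y = (6 - 51)*(-53) = -45*(-53) = 2385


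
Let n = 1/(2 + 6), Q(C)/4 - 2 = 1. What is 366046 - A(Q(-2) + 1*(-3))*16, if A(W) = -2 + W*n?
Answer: 366060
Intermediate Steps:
Q(C) = 12 (Q(C) = 8 + 4*1 = 8 + 4 = 12)
n = ⅛ (n = 1/8 = ⅛ ≈ 0.12500)
A(W) = -2 + W/8 (A(W) = -2 + W*(⅛) = -2 + W/8)
366046 - A(Q(-2) + 1*(-3))*16 = 366046 - (-2 + (12 + 1*(-3))/8)*16 = 366046 - (-2 + (12 - 3)/8)*16 = 366046 - (-2 + (⅛)*9)*16 = 366046 - (-2 + 9/8)*16 = 366046 - (-7)*16/8 = 366046 - 1*(-14) = 366046 + 14 = 366060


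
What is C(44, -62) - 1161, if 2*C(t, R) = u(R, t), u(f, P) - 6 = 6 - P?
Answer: -1177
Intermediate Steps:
u(f, P) = 12 - P (u(f, P) = 6 + (6 - P) = 12 - P)
C(t, R) = 6 - t/2 (C(t, R) = (12 - t)/2 = 6 - t/2)
C(44, -62) - 1161 = (6 - 1/2*44) - 1161 = (6 - 22) - 1161 = -16 - 1161 = -1177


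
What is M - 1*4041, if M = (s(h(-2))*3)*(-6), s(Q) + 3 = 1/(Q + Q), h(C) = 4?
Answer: -15957/4 ≈ -3989.3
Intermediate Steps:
s(Q) = -3 + 1/(2*Q) (s(Q) = -3 + 1/(Q + Q) = -3 + 1/(2*Q))
M = 207/4 (M = ((-3 + (½)/4)*3)*(-6) = ((-3 + (½)*(¼))*3)*(-6) = ((-3 + ⅛)*3)*(-6) = -23/8*3*(-6) = -69/8*(-6) = 207/4 ≈ 51.750)
M - 1*4041 = 207/4 - 1*4041 = 207/4 - 4041 = -15957/4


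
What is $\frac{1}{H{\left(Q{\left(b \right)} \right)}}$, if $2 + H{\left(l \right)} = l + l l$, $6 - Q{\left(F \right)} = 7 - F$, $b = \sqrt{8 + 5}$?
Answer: $\frac{11}{108} + \frac{\sqrt{13}}{108} \approx 0.13524$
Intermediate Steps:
$b = \sqrt{13} \approx 3.6056$
$Q{\left(F \right)} = -1 + F$ ($Q{\left(F \right)} = 6 - \left(7 - F\right) = 6 + \left(-7 + F\right) = -1 + F$)
$H{\left(l \right)} = -2 + l + l^{2}$ ($H{\left(l \right)} = -2 + \left(l + l l\right) = -2 + \left(l + l^{2}\right) = -2 + l + l^{2}$)
$\frac{1}{H{\left(Q{\left(b \right)} \right)}} = \frac{1}{-2 - \left(1 - \sqrt{13}\right) + \left(-1 + \sqrt{13}\right)^{2}} = \frac{1}{-3 + \sqrt{13} + \left(-1 + \sqrt{13}\right)^{2}}$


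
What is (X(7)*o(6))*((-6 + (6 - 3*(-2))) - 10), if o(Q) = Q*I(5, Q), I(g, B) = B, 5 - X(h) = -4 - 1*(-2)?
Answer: -1008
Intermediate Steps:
X(h) = 7 (X(h) = 5 - (-4 - 1*(-2)) = 5 - (-4 + 2) = 5 - 1*(-2) = 5 + 2 = 7)
o(Q) = Q² (o(Q) = Q*Q = Q²)
(X(7)*o(6))*((-6 + (6 - 3*(-2))) - 10) = (7*6²)*((-6 + (6 - 3*(-2))) - 10) = (7*36)*((-6 + (6 + 6)) - 10) = 252*((-6 + 12) - 10) = 252*(6 - 10) = 252*(-4) = -1008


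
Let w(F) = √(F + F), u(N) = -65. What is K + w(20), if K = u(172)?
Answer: -65 + 2*√10 ≈ -58.675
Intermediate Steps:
w(F) = √2*√F (w(F) = √(2*F) = √2*√F)
K = -65
K + w(20) = -65 + √2*√20 = -65 + √2*(2*√5) = -65 + 2*√10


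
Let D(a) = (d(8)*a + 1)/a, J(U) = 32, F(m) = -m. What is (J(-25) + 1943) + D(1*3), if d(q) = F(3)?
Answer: 5917/3 ≈ 1972.3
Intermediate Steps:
d(q) = -3 (d(q) = -1*3 = -3)
D(a) = (1 - 3*a)/a (D(a) = (-3*a + 1)/a = (1 - 3*a)/a)
(J(-25) + 1943) + D(1*3) = (32 + 1943) + (-3 + 1/(1*3)) = 1975 + (-3 + 1/3) = 1975 + (-3 + ⅓) = 1975 - 8/3 = 5917/3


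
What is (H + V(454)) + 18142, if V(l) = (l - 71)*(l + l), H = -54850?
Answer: 311056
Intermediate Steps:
V(l) = 2*l*(-71 + l) (V(l) = (-71 + l)*(2*l) = 2*l*(-71 + l))
(H + V(454)) + 18142 = (-54850 + 2*454*(-71 + 454)) + 18142 = (-54850 + 2*454*383) + 18142 = (-54850 + 347764) + 18142 = 292914 + 18142 = 311056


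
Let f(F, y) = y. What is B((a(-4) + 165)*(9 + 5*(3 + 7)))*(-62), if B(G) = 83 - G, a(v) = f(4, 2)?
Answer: 605740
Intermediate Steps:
a(v) = 2
B((a(-4) + 165)*(9 + 5*(3 + 7)))*(-62) = (83 - (2 + 165)*(9 + 5*(3 + 7)))*(-62) = (83 - 167*(9 + 5*10))*(-62) = (83 - 167*(9 + 50))*(-62) = (83 - 167*59)*(-62) = (83 - 1*9853)*(-62) = (83 - 9853)*(-62) = -9770*(-62) = 605740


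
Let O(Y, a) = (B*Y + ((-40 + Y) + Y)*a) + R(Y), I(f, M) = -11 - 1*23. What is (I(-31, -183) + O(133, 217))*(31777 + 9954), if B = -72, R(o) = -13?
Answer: 1644994289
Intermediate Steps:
I(f, M) = -34 (I(f, M) = -11 - 23 = -34)
O(Y, a) = -13 - 72*Y + a*(-40 + 2*Y) (O(Y, a) = (-72*Y + ((-40 + Y) + Y)*a) - 13 = (-72*Y + (-40 + 2*Y)*a) - 13 = (-72*Y + a*(-40 + 2*Y)) - 13 = -13 - 72*Y + a*(-40 + 2*Y))
(I(-31, -183) + O(133, 217))*(31777 + 9954) = (-34 + (-13 - 72*133 - 40*217 + 2*133*217))*(31777 + 9954) = (-34 + (-13 - 9576 - 8680 + 57722))*41731 = (-34 + 39453)*41731 = 39419*41731 = 1644994289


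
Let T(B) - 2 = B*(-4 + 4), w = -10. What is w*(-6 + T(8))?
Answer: 40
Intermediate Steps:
T(B) = 2 (T(B) = 2 + B*(-4 + 4) = 2 + B*0 = 2 + 0 = 2)
w*(-6 + T(8)) = -10*(-6 + 2) = -10*(-4) = 40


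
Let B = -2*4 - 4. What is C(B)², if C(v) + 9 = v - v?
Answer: 81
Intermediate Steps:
B = -12 (B = -8 - 4 = -12)
C(v) = -9 (C(v) = -9 + (v - v) = -9 + 0 = -9)
C(B)² = (-9)² = 81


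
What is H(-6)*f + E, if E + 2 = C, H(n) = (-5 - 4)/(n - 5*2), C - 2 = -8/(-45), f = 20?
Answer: 2057/180 ≈ 11.428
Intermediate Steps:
C = 98/45 (C = 2 - 8/(-45) = 2 - 8*(-1/45) = 2 + 8/45 = 98/45 ≈ 2.1778)
H(n) = -9/(-10 + n) (H(n) = -9/(n - 10) = -9/(-10 + n))
E = 8/45 (E = -2 + 98/45 = 8/45 ≈ 0.17778)
H(-6)*f + E = -9/(-10 - 6)*20 + 8/45 = -9/(-16)*20 + 8/45 = -9*(-1/16)*20 + 8/45 = (9/16)*20 + 8/45 = 45/4 + 8/45 = 2057/180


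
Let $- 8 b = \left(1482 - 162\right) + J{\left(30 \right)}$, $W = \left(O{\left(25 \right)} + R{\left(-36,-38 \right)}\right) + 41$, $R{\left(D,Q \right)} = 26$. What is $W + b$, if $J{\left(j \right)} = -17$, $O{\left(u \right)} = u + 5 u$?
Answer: $\frac{433}{8} \approx 54.125$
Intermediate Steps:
$O{\left(u \right)} = 6 u$
$W = 217$ ($W = \left(6 \cdot 25 + 26\right) + 41 = \left(150 + 26\right) + 41 = 176 + 41 = 217$)
$b = - \frac{1303}{8}$ ($b = - \frac{\left(1482 - 162\right) - 17}{8} = - \frac{1320 - 17}{8} = \left(- \frac{1}{8}\right) 1303 = - \frac{1303}{8} \approx -162.88$)
$W + b = 217 - \frac{1303}{8} = \frac{433}{8}$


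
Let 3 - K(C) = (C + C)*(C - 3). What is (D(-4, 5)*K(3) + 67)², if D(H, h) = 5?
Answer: 6724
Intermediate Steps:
K(C) = 3 - 2*C*(-3 + C) (K(C) = 3 - (C + C)*(C - 3) = 3 - 2*C*(-3 + C))
(D(-4, 5)*K(3) + 67)² = (5*(3 - 2*3² + 6*3) + 67)² = (5*(3 - 2*9 + 18) + 67)² = (5*(3 - 18 + 18) + 67)² = (5*3 + 67)² = (15 + 67)² = 82² = 6724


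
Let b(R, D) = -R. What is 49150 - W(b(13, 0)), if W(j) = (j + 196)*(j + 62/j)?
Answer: 681223/13 ≈ 52402.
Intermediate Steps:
W(j) = (196 + j)*(j + 62/j)
49150 - W(b(13, 0)) = 49150 - (62 + (-1*13)² + 196*(-1*13) + 12152/((-1*13))) = 49150 - (62 + (-13)² + 196*(-13) + 12152/(-13)) = 49150 - (62 + 169 - 2548 + 12152*(-1/13)) = 49150 - (62 + 169 - 2548 - 12152/13) = 49150 - 1*(-42273/13) = 49150 + 42273/13 = 681223/13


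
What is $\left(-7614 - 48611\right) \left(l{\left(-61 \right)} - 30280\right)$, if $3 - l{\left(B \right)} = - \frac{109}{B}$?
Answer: $\frac{103847912350}{61} \approx 1.7024 \cdot 10^{9}$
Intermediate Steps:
$l{\left(B \right)} = 3 + \frac{109}{B}$ ($l{\left(B \right)} = 3 - - \frac{109}{B} = 3 + \frac{109}{B}$)
$\left(-7614 - 48611\right) \left(l{\left(-61 \right)} - 30280\right) = \left(-7614 - 48611\right) \left(\left(3 + \frac{109}{-61}\right) - 30280\right) = - 56225 \left(\left(3 + 109 \left(- \frac{1}{61}\right)\right) - 30280\right) = - 56225 \left(\left(3 - \frac{109}{61}\right) - 30280\right) = - 56225 \left(\frac{74}{61} - 30280\right) = \left(-56225\right) \left(- \frac{1847006}{61}\right) = \frac{103847912350}{61}$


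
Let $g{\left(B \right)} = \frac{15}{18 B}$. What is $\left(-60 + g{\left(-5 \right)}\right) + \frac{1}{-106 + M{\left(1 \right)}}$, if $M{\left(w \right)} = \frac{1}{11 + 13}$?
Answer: $- \frac{918167}{15258} \approx -60.176$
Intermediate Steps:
$M{\left(w \right)} = \frac{1}{24}$
$g{\left(B \right)} = \frac{5}{6 B}$ ($g{\left(B \right)} = 15 \frac{1}{18 B} = \frac{5}{6 B}$)
$\left(-60 + g{\left(-5 \right)}\right) + \frac{1}{-106 + M{\left(1 \right)}} = \left(-60 + \frac{5}{6 \left(-5\right)}\right) + \frac{1}{-106 + \frac{1}{24}} = \left(-60 + \frac{5}{6} \left(- \frac{1}{5}\right)\right) + \frac{1}{- \frac{2543}{24}} = \left(-60 - \frac{1}{6}\right) - \frac{24}{2543} = - \frac{361}{6} - \frac{24}{2543} = - \frac{918167}{15258}$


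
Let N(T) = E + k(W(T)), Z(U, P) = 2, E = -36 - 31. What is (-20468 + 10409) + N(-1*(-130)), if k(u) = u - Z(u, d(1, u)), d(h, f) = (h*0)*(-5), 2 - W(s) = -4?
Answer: -10122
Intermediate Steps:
W(s) = 6 (W(s) = 2 - 1*(-4) = 2 + 4 = 6)
d(h, f) = 0 (d(h, f) = 0*(-5) = 0)
E = -67
k(u) = -2 + u (k(u) = u - 1*2 = u - 2 = -2 + u)
N(T) = -63 (N(T) = -67 + (-2 + 6) = -67 + 4 = -63)
(-20468 + 10409) + N(-1*(-130)) = (-20468 + 10409) - 63 = -10059 - 63 = -10122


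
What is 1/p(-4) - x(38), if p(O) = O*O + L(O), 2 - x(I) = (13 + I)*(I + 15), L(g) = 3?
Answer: 51320/19 ≈ 2701.1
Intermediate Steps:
x(I) = 2 - (13 + I)*(15 + I) (x(I) = 2 - (13 + I)*(I + 15) = 2 - (13 + I)*(15 + I))
p(O) = 3 + O² (p(O) = O*O + 3 = O² + 3 = 3 + O²)
1/p(-4) - x(38) = 1/(3 + (-4)²) - (-193 - 1*38² - 28*38) = 1/(3 + 16) - (-193 - 1*1444 - 1064) = 1/19 - (-193 - 1444 - 1064) = 1/19 - 1*(-2701) = 1/19 + 2701 = 51320/19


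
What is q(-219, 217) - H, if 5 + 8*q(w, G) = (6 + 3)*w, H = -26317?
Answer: 26070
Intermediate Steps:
q(w, G) = -5/8 + 9*w/8 (q(w, G) = -5/8 + ((6 + 3)*w)/8 = -5/8 + (9*w)/8 = -5/8 + 9*w/8)
q(-219, 217) - H = (-5/8 + (9/8)*(-219)) - 1*(-26317) = (-5/8 - 1971/8) + 26317 = -247 + 26317 = 26070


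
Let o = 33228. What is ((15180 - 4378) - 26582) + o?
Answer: 17448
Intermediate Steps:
((15180 - 4378) - 26582) + o = ((15180 - 4378) - 26582) + 33228 = (10802 - 26582) + 33228 = -15780 + 33228 = 17448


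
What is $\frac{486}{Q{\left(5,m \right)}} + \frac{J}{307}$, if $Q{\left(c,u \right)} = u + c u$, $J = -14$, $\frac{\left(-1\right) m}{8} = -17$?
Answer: $\frac{22963}{41752} \approx 0.54999$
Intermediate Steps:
$m = 136$ ($m = \left(-8\right) \left(-17\right) = 136$)
$\frac{486}{Q{\left(5,m \right)}} + \frac{J}{307} = \frac{486}{136 \left(1 + 5\right)} - \frac{14}{307} = \frac{486}{136 \cdot 6} - \frac{14}{307} = \frac{486}{816} - \frac{14}{307} = 486 \cdot \frac{1}{816} - \frac{14}{307} = \frac{81}{136} - \frac{14}{307} = \frac{22963}{41752}$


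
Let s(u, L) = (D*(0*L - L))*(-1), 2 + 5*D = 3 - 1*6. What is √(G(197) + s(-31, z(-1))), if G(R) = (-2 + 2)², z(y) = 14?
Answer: I*√14 ≈ 3.7417*I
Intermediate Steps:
G(R) = 0 (G(R) = 0² = 0)
D = -1 (D = -⅖ + (3 - 1*6)/5 = -⅖ + (3 - 6)/5 = -⅖ + (⅕)*(-3) = -⅖ - ⅗ = -1)
s(u, L) = -L (s(u, L) = -(0*L - L)*(-1) = -(0 - L)*(-1) = -(-1)*L*(-1) = L*(-1) = -L)
√(G(197) + s(-31, z(-1))) = √(0 - 1*14) = √(0 - 14) = √(-14) = I*√14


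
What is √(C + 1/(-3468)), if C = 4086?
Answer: √42510741/102 ≈ 63.922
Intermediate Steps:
√(C + 1/(-3468)) = √(4086 + 1/(-3468)) = √(4086 - 1/3468) = √(14170247/3468) = √42510741/102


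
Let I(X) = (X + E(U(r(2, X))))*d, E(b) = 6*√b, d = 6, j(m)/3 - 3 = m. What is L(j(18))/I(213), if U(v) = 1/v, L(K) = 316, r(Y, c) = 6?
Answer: 11218/45363 - 158*√6/136089 ≈ 0.24445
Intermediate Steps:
j(m) = 9 + 3*m
I(X) = 6*X + 6*√6 (I(X) = (X + 6*√(1/6))*6 = (X + 6*√(⅙))*6 = (X + 6*(√6/6))*6 = (X + √6)*6 = 6*X + 6*√6)
L(j(18))/I(213) = 316/(6*213 + 6*√6) = 316/(1278 + 6*√6)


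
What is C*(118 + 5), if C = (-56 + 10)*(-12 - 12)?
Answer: 135792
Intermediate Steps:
C = 1104 (C = -46*(-24) = 1104)
C*(118 + 5) = 1104*(118 + 5) = 1104*123 = 135792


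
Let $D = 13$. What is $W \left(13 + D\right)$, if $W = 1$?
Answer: $26$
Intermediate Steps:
$W \left(13 + D\right) = 1 \left(13 + 13\right) = 1 \cdot 26 = 26$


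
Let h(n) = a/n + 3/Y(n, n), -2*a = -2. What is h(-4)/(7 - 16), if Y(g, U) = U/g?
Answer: -11/36 ≈ -0.30556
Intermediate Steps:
a = 1 (a = -1/2*(-2) = 1)
h(n) = 3 + 1/n (h(n) = 1/n + 3/((n/n)) = 1/n + 3/1 = 1/n + 3*1 = 1/n + 3 = 3 + 1/n)
h(-4)/(7 - 16) = (3 + 1/(-4))/(7 - 16) = (3 - 1/4)/(-9) = -1/9*11/4 = -11/36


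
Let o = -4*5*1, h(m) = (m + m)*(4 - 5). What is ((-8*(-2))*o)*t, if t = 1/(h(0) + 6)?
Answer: -160/3 ≈ -53.333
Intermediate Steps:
h(m) = -2*m (h(m) = (2*m)*(-1) = -2*m)
o = -20 (o = -20*1 = -20)
t = 1/6 (t = 1/(-2*0 + 6) = 1/(0 + 6) = 1/6 ≈ 0.16667)
((-8*(-2))*o)*t = (-8*(-2)*(-20))*(1/6) = (16*(-20))*(1/6) = -320*1/6 = -160/3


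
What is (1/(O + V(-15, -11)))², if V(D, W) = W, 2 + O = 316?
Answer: 1/91809 ≈ 1.0892e-5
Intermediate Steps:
O = 314 (O = -2 + 316 = 314)
(1/(O + V(-15, -11)))² = (1/(314 - 11))² = (1/303)² = 1/91809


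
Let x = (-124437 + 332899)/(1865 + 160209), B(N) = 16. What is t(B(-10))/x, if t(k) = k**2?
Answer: 20745472/104231 ≈ 199.03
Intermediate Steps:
x = 104231/81037 (x = 208462/162074 = 208462*(1/162074) = 104231/81037 ≈ 1.2862)
t(B(-10))/x = 16**2/(104231/81037) = 256*(81037/104231) = 20745472/104231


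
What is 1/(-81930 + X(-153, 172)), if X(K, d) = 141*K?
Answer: -1/103503 ≈ -9.6616e-6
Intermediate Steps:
1/(-81930 + X(-153, 172)) = 1/(-81930 + 141*(-153)) = 1/(-81930 - 21573) = 1/(-103503) = -1/103503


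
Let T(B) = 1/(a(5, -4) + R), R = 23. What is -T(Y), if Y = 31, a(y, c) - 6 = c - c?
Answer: -1/29 ≈ -0.034483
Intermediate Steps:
a(y, c) = 6 (a(y, c) = 6 + (c - c) = 6 + 0 = 6)
T(B) = 1/29 (T(B) = 1/(6 + 23) = 1/29)
-T(Y) = -1*1/29 = -1/29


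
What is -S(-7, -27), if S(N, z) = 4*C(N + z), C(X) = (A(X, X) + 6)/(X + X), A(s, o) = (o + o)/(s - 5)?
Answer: 302/663 ≈ 0.45551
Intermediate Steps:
A(s, o) = 2*o/(-5 + s) (A(s, o) = (2*o)/(-5 + s) = 2*o/(-5 + s))
C(X) = (6 + 2*X/(-5 + X))/(2*X) (C(X) = (2*X/(-5 + X) + 6)/(X + X) = (6 + 2*X/(-5 + X))/((2*X)) = (6 + 2*X/(-5 + X))*(1/(2*X)) = (6 + 2*X/(-5 + X))/(2*X))
S(N, z) = 4*(-15 + 4*N + 4*z)/((N + z)*(-5 + N + z)) (S(N, z) = 4*((-15 + 4*(N + z))/((N + z)*(-5 + (N + z)))) = 4*((-15 + (4*N + 4*z))/((N + z)*(-5 + N + z))) = 4*((-15 + 4*N + 4*z)/((N + z)*(-5 + N + z))) = 4*(-15 + 4*N + 4*z)/((N + z)*(-5 + N + z)))
-S(-7, -27) = -4*(15 - 4*(-7) - 4*(-27))/((-7 - 27)*(5 - 1*(-7) - 1*(-27))) = -4*(15 + 28 + 108)/((-34)*(5 + 7 + 27)) = -4*(-1)*151/(34*39) = -1*(-302/663) = 302/663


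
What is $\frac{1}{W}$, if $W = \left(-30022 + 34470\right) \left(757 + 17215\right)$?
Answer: $\frac{1}{79939456} \approx 1.2509 \cdot 10^{-8}$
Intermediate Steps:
$W = 79939456$ ($W = 4448 \cdot 17972 = 79939456$)
$\frac{1}{W} = \frac{1}{79939456}$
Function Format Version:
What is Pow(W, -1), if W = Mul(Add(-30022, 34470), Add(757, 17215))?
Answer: Rational(1, 79939456) ≈ 1.2509e-8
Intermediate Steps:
W = 79939456 (W = Mul(4448, 17972) = 79939456)
Pow(W, -1) = Pow(79939456, -1) = Rational(1, 79939456)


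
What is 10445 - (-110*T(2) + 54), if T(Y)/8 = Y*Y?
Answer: 13911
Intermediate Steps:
T(Y) = 8*Y² (T(Y) = 8*(Y*Y) = 8*Y²)
10445 - (-110*T(2) + 54) = 10445 - (-880*2² + 54) = 10445 - (-880*4 + 54) = 10445 - (-110*32 + 54) = 10445 - (-3520 + 54) = 10445 - 1*(-3466) = 10445 + 3466 = 13911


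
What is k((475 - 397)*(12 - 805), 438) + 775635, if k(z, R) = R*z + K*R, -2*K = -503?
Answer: -26206260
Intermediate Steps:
K = 503/2 (K = -1/2*(-503) = 503/2 ≈ 251.50)
k(z, R) = 503*R/2 + R*z (k(z, R) = R*z + 503*R/2 = 503*R/2 + R*z)
k((475 - 397)*(12 - 805), 438) + 775635 = (1/2)*438*(503 + 2*((475 - 397)*(12 - 805))) + 775635 = (1/2)*438*(503 + 2*(78*(-793))) + 775635 = (1/2)*438*(503 + 2*(-61854)) + 775635 = (1/2)*438*(503 - 123708) + 775635 = (1/2)*438*(-123205) + 775635 = -26981895 + 775635 = -26206260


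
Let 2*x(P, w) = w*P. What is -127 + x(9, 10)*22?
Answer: 863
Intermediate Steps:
x(P, w) = P*w/2 (x(P, w) = (w*P)/2 = (P*w)/2 = P*w/2)
-127 + x(9, 10)*22 = -127 + ((½)*9*10)*22 = -127 + 45*22 = -127 + 990 = 863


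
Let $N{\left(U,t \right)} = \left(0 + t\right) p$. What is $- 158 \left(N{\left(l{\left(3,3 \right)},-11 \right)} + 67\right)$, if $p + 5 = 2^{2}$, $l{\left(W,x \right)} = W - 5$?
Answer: $-12324$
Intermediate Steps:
$l{\left(W,x \right)} = -5 + W$ ($l{\left(W,x \right)} = W - 5 = -5 + W$)
$p = -1$ ($p = -5 + 2^{2} = -5 + 4 = -1$)
$N{\left(U,t \right)} = - t$ ($N{\left(U,t \right)} = \left(0 + t\right) \left(-1\right) = t \left(-1\right) = - t$)
$- 158 \left(N{\left(l{\left(3,3 \right)},-11 \right)} + 67\right) = - 158 \left(\left(-1\right) \left(-11\right) + 67\right) = - 158 \left(11 + 67\right) = \left(-158\right) 78 = -12324$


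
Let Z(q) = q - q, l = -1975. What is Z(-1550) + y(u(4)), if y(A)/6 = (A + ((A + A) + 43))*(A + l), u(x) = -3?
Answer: -403512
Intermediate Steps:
Z(q) = 0
y(A) = 6*(-1975 + A)*(43 + 3*A) (y(A) = 6*((A + ((A + A) + 43))*(A - 1975)) = 6*((A + (2*A + 43))*(-1975 + A)) = 6*((A + (43 + 2*A))*(-1975 + A)) = 6*((43 + 3*A)*(-1975 + A)) = 6*((-1975 + A)*(43 + 3*A)) = 6*(-1975 + A)*(43 + 3*A))
Z(-1550) + y(u(4)) = 0 + (-509550 - 35292*(-3) + 18*(-3)**2) = 0 + (-509550 + 105876 + 18*9) = 0 + (-509550 + 105876 + 162) = 0 - 403512 = -403512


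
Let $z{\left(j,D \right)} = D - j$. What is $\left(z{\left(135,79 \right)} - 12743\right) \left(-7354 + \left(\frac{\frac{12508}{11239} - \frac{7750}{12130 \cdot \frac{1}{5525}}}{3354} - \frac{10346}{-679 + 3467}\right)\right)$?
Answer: $\frac{1500842676679511959076}{15935082372183} \approx 9.4185 \cdot 10^{7}$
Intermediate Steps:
$\left(z{\left(135,79 \right)} - 12743\right) \left(-7354 + \left(\frac{\frac{12508}{11239} - \frac{7750}{12130 \cdot \frac{1}{5525}}}{3354} - \frac{10346}{-679 + 3467}\right)\right) = \left(\left(79 - 135\right) - 12743\right) \left(-7354 + \left(\frac{\frac{12508}{11239} - \frac{7750}{12130 \cdot \frac{1}{5525}}}{3354} - \frac{10346}{-679 + 3467}\right)\right) = \left(\left(79 - 135\right) - 12743\right) \left(-7354 - \left(\frac{5173}{1394} - \left(12508 \cdot \frac{1}{11239} - \frac{7750}{12130 \cdot \frac{1}{5525}}\right) \frac{1}{3354}\right)\right) = \left(-56 - 12743\right) \left(-7354 - \left(\frac{5173}{1394} - \left(\frac{12508}{11239} - \frac{7750}{\frac{2426}{1105}}\right) \frac{1}{3354}\right)\right) = - 12799 \left(-7354 - \left(\frac{5173}{1394} - \left(\frac{12508}{11239} - \frac{4281875}{1213}\right) \frac{1}{3354}\right)\right) = - 12799 \left(-7354 - \frac{75899482994342}{15935082372183}\right) = \left(-12799\right) \left(- \frac{117262495248028124}{15935082372183}\right) = \frac{1500842676679511959076}{15935082372183}$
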